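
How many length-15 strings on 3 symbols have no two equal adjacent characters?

Let g(n) count such strings. g(1) = 3, and each valid string of length n-1 extends in 2 ways (any symbol but the last), so g(n) = 2 g(n-1).
Total: g(15) = 3 x 2^14.

Final answer: 3 x 2^{14} = 49152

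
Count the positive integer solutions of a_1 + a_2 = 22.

Substitute a'_i = a_i - 1 (so a'_i >= 0). Then sum a'_i = 22 - 2 = 20.
Stars and bars: C(20+2-1, 2-1) = C(21,1).

Final answer: C(21,1) = 21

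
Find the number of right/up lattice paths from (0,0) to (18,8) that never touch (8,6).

Total paths to (18,8): C(26,8) = 1562275.
Paths through (8,6): C(14,6) x C(12,2) = 198198.
Avoiding (8,6): 1562275 - 198198.

Final answer: 1364077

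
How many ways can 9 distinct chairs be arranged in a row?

The number of ways to arrange 9 distinct objects is 9!.

Final answer: 9! = 362880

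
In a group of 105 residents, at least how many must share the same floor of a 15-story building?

There are 15 possible values for floor of a 15-story building. With 105 residents and 15 categories, by pigeonhole: ceiling(105/15).

Final answer: 7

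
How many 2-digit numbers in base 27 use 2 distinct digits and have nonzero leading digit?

First digit: 26 (nonzero). Second: 26 (not first). Third: 25, etc.
Total: 26 x 26.

Final answer: 676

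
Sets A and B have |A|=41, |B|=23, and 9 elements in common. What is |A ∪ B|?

|A union B| = |A| + |B| - |A intersect B| = 41 + 23 - 9.

Final answer: 55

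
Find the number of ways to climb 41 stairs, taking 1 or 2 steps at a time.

Let f(n) be the number of climbs. Removing the last move (1 or 2 steps) gives f(n) = f(n-1) + f(n-2); base cases f(1)=1, f(2)=2.
Computing successive values: f(1)=1, f(2)=2, f(3)=3, f(4)=5, f(5)=8, f(6)=13, f(7)=21, f(8)=34, f(9)=55, f(10)=89, f(11)=144, f(12)=233, f(13)=377, f(14)=610, f(15)=987, f(16)=1597, f(17)=2584, f(18)=4181, f(19)=6765, f(20)=10946, f(21)=17711, f(22)=28657, f(23)=46368, f(24)=75025, f(25)=121393, f(26)=196418, f(27)=317811, f(28)=514229, f(29)=832040, f(30)=1346269, f(31)=2178309, f(32)=3524578, f(33)=5702887, f(34)=9227465, f(35)=14930352, f(36)=24157817, f(37)=39088169, f(38)=63245986, f(39)=102334155, f(40)=165580141, f(41)=267914296.

Final answer: 267914296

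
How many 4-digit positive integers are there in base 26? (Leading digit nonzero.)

In base 26, the leading digit has 25 choices (1..25); each of the remaining 3 digits has 26 choices.
Total: 25 x 26^3.

Final answer: 439400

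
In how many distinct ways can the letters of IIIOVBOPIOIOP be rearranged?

Letters (B:1, I:5, O:4, P:2, V:1). Total letters: 13.
Permutations = 13!/(5! x 4! x 2!).

Final answer: 1081080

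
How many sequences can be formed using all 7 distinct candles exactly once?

The number of ways to arrange 7 distinct objects is 7!.

Final answer: 7! = 5040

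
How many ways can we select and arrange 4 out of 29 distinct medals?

P(29,4) = 29!/(29-4)! = 29!/25!.

Final answer: P(29,4) = 570024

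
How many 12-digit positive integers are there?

These are the integers in [10^11, 10^12), so the count is 10^12 - 10^11 = 9 x 10^11.

Final answer: 900000000000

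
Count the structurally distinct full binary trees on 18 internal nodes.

This is a standard Catalan-number count: the answer is C_n. Here n = 18.
C_n = C(2n,n) - C(2n,n+1), so C_{18} = C(36,18) - C(36,19) = 9075135300 - 8597496600.

Final answer: C_{18} = 477638700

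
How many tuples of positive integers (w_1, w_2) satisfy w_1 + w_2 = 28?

Substitute w'_i = w_i - 1 (so w'_i >= 0). Then sum w'_i = 28 - 2 = 26.
Stars and bars: C(26+2-1, 2-1) = C(27,1).

Final answer: C(27,1) = 27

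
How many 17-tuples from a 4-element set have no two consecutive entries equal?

First character: 4 choices. Each subsequent: 3 choices (must differ from the previous one).
Total: 4 x 3^16.

Final answer: 4 x 3^{16} = 172186884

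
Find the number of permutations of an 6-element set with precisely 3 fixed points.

Choose which 3 elements are fixed: C(6,3) = 20.
Derange the remaining 3 using D(j) = (j-1)(D(j-1) + D(j-2)), D(0)=1, D(1)=0: D(2)=1, D(3)=2.
Total: 20 x 2.

Final answer: C(6,3) D(3) = 40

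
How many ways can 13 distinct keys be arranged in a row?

The number of ways to arrange 13 distinct objects is 13!.

Final answer: 13! = 6227020800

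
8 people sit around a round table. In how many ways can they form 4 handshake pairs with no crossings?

The structures are counted by the Catalan number C_n. Here n = 8/2 = 4.
C_n = (2n)!/(n!(n+1)!), so C_{4} = 8!/(4! x 5!) = C(8,4)/5 = 70/5.

Final answer: C_{4} = 14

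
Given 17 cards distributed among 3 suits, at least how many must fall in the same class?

By pigeonhole with 17 objects and 3 categories: ceiling(17/3).

Final answer: 6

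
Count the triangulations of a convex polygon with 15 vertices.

This is counted by the nth Catalan number C_n. Here n = 15 - 2 = 13.
C_n = (2n)!/(n!(n+1)!), so C_{13} = 26!/(13! x 14!) = C(26,13)/14 = 10400600/14.

Final answer: C_{13} = 742900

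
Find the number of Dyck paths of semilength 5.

Total monotonic paths to (5,5): C(10,5) = 252.
By the reflection principle, paths that go above the diagonal number C(10,6) = 210.
Valid Dyck paths: 252 - 210.
(This is the Catalan number C_{5}.)

Final answer: C_{5} = 42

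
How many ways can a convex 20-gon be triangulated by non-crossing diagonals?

The structures are counted by the Catalan number C_n. Here n = 20 - 2 = 18.
Using C_0 = 1 and C_(k+1) = C_k x 2(2k+1)/(k+2), build up term by term: C_1=1, C_2=2, C_3=5, C_4=14, C_5=42, C_6=132, C_7=429, C_8=1430, C_9=4862, C_10=16796, C_11=58786, C_12=208012, C_13=742900, C_14=2674440, C_15=9694845, C_16=35357670, C_17=129644790, C_18=477638700.

Final answer: C_{18} = 477638700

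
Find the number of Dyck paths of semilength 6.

Total monotonic paths to (6,6): C(12,6) = 924.
Reflecting each bad path at its first crossing gives a bijection with paths to (5,7): C(12,7) = 792.
Valid Dyck paths: 924 - 792.
(Check: C(12,6) - C(12,7) = C(12,6)/7, the Catalan number C_{6}.)

Final answer: C_{6} = 132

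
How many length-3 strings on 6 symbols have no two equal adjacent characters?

First character: 6 choices. Each subsequent: 5 choices (must differ from the previous one).
Total: 6 x 5^2.

Final answer: 6 x 5^{2} = 150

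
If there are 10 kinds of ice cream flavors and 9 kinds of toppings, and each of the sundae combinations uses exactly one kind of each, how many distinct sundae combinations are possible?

By the multiplication principle: 10 x 9.

Final answer: 90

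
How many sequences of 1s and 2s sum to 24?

Let f(n) count the ways. The last step is size 1 or 2, so f(n) = f(n-1) + f(n-2) with f(1)=1, f(2)=2.
Computing successive values: f(1)=1, f(2)=2, f(3)=3, f(4)=5, f(5)=8, f(6)=13, f(7)=21, f(8)=34, f(9)=55, f(10)=89, f(11)=144, f(12)=233, f(13)=377, f(14)=610, f(15)=987, f(16)=1597, f(17)=2584, f(18)=4181, f(19)=6765, f(20)=10946, f(21)=17711, f(22)=28657, f(23)=46368, f(24)=75025.

Final answer: 75025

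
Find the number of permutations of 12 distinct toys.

The number of ways to arrange 12 distinct objects is 12!.

Final answer: 12! = 479001600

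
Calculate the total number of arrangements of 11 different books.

The number of ways to arrange 11 distinct objects is 11!.

Final answer: 11! = 39916800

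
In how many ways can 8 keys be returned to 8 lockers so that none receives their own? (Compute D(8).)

Use the recurrence D(n) = (n-1)(D(n-1) + D(n-2)) with D(0)=1, D(1)=0.
D(2) = 1 x (0 + 1) = 1
D(3) = 2 x (1 + 0) = 2
D(4) = 3 x (2 + 1) = 9
D(5) = 4 x (9 + 2) = 44
D(6) = 5 x (44 + 9) = 265
D(7) = 6 x (265 + 44) = 1854
D(8) = 7 x (D(7) + D(6)) = 7 x (1854 + 265)

Final answer: D(8) = 14833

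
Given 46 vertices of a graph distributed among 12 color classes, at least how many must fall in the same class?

By pigeonhole with 46 objects and 12 categories: ceiling(46/12).

Final answer: 4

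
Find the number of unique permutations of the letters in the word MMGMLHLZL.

Letters (G:1, H:1, L:3, M:3, Z:1). Total letters: 9.
Permutations = 9!/(3! x 3!).

Final answer: 10080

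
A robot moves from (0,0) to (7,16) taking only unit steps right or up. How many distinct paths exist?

Each path has 7 right steps and 16 up steps in some order (23 steps total).
Choose which 16 of the 23 steps are up: C(23,16).

Final answer: C(23,16) = 245157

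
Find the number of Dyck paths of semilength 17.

Total monotonic paths to (17,17): C(34,17) = 2333606220.
By the reflection principle, paths that go above the diagonal number C(34,18) = 2203961430.
Valid Dyck paths: 2333606220 - 2203961430.
(Check: C(34,17) - C(34,18) = C(34,17)/18, the Catalan number C_{17}.)

Final answer: C_{17} = 129644790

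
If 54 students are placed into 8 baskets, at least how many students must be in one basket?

By the pigeonhole principle: ceiling(54/8).

Final answer: 7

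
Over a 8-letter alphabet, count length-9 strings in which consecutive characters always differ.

First character: 8 choices. Each subsequent: 7 choices (must differ from the previous one).
Total: 8 x 7^8.

Final answer: 8 x 7^{8} = 46118408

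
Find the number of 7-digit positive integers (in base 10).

First digit: 9 choices (1-9). Each of the remaining 6 digits: 10 choices.
Total: 9 x 10^6.

Final answer: 9000000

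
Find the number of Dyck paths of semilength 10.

Total monotonic paths to (10,10): C(20,10) = 184756.
A path is bad iff it touches y = x + 1; reflecting its initial segment maps bad paths bijectively onto all paths to (9,11), of which there are C(20,11) = 167960.
Valid Dyck paths: 184756 - 167960.
(This is the Catalan number C_{10}.)

Final answer: C_{10} = 16796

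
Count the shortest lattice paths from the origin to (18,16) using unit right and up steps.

Each path has 18 right steps and 16 up steps in some order (34 steps total).
Choose which 16 of the 34 steps are up: C(34,16).

Final answer: C(34,16) = 2203961430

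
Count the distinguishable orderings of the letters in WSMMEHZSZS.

Letters (E:1, H:1, M:2, S:3, W:1, Z:2). Total letters: 10.
Permutations = 10!/(3! x 2! x 2!).

Final answer: 151200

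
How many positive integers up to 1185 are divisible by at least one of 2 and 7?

Multiples of 2: 592. Multiples of 7: 169. Of both (lcm=14): 84.
By inclusion-exclusion: 592 + 169 - 84.

Final answer: 677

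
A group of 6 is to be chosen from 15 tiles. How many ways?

C(15,6) = 15!/(6! x (15-6)!).

Final answer: C(15,6) = 5005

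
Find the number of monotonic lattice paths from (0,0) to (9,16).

Each path has 9 right steps and 16 up steps in some order (25 steps total).
Choose which 16 of the 25 steps are up: C(25,16).

Final answer: C(25,16) = 2042975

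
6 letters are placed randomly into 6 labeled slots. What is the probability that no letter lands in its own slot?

D(n) = (n-1)(D(n-1) + D(n-2)), D(0)=1, D(1)=0.
Building up: D(2)=1, D(3)=2, D(4)=9, D(5)=44, D(6)=265.
Total arrangements: 6! = 720.
Probability = D(6)/6! = 53/144.

Final answer: D(6)/6! = 265/720 = 0.368056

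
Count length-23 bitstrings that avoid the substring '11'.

Classify by the final bit: ...0 gives a(n-1) strings, ...01 gives a(n-2) strings. Thus a(n) = a(n-1) + a(n-2) with a(1)=2, a(2)=3.
Building up term by term: a(1)=2, a(2)=3, a(3)=5, a(4)=8, a(5)=13, a(6)=21, a(7)=34, a(8)=55, a(9)=89, a(10)=144, a(11)=233, a(12)=377, a(13)=610, a(14)=987, a(15)=1597, a(16)=2584, a(17)=4181, a(18)=6765, a(19)=10946, a(20)=17711, a(21)=28657, a(22)=46368, a(23)=75025.

Final answer: 75025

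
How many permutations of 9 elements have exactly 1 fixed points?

Choose which 1 elements are fixed: C(9,1) = 9.
Derange the remaining 8 using D(j) = (j-1)(D(j-1) + D(j-2)), D(0)=1, D(1)=0: D(2)=1, D(3)=2, D(4)=9, D(5)=44, D(6)=265, D(7)=1854, D(8)=14833.
Total: 9 x 14833.

Final answer: C(9,1) D(8) = 133497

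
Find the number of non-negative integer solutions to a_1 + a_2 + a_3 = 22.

Stars and bars with 22 stars and 2 bars:
C(22+3-1, 3-1) = C(24,2).

Final answer: C(24,2) = 276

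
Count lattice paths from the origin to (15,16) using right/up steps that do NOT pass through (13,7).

Total paths to (15,16): C(31,16) = 300540195.
Paths through (13,7): C(20,7) x C(11,9) = 4263600.
Avoiding (13,7): 300540195 - 4263600.

Final answer: 296276595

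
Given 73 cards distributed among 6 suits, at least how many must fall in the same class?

By pigeonhole with 73 objects and 6 categories: ceiling(73/6).

Final answer: 13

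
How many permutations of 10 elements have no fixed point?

D(n) = (n-1)(D(n-1) + D(n-2)), D(0)=1, D(1)=0.
D(2) = 1 x (0 + 1) = 1
D(3) = 2 x (1 + 0) = 2
D(4) = 3 x (2 + 1) = 9
D(5) = 4 x (9 + 2) = 44
D(6) = 5 x (44 + 9) = 265
D(7) = 6 x (265 + 44) = 1854
D(8) = 7 x (1854 + 265) = 14833
D(9) = 8 x (14833 + 1854) = 133496
D(10) = 9 x (D(9) + D(8)) = 9 x (133496 + 14833)

Final answer: D(10) = 1334961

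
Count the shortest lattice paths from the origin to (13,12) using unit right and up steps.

Each path has 13 right steps and 12 up steps in some order (25 steps total).
Choose which 12 of the 25 steps are up: C(25,12).

Final answer: C(25,12) = 5200300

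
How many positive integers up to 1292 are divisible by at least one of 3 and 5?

Multiples of 3: 430. Multiples of 5: 258. Of both (lcm=15): 86.
By inclusion-exclusion: 430 + 258 - 86.

Final answer: 602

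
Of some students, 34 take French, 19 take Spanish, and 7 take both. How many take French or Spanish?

|A union B| = |A| + |B| - |A intersect B| = 34 + 19 - 7.

Final answer: 46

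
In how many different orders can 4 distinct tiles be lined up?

The number of ways to arrange 4 distinct objects is 4!.

Final answer: 4! = 24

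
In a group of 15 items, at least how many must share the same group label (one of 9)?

There are 9 possible values for group label (one of 9). With 15 items and 9 categories, by pigeonhole: ceiling(15/9).

Final answer: 2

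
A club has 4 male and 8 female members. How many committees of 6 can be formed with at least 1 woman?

Sum over valid woman counts:
C(8,2)C(4,4) = 28
C(8,3)C(4,3) = 224
C(8,4)C(4,2) = 420
C(8,5)C(4,1) = 224
C(8,6)C(4,0) = 28
Total: 28 + 224 + 420 + 224 + 28.

Final answer: 924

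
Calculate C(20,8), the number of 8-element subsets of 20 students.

C(20,8) = 20!/(8! x (20-8)!).

Final answer: C(20,8) = 125970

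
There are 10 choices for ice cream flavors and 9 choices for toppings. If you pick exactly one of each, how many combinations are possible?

By the multiplication principle: 10 x 9.

Final answer: 90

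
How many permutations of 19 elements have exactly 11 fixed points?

Choose which 11 elements are fixed: C(19,11) = 75582.
Derange the remaining 8 using D(j) = (j-1)(D(j-1) + D(j-2)), D(0)=1, D(1)=0: D(2)=1, D(3)=2, D(4)=9, D(5)=44, D(6)=265, D(7)=1854, D(8)=14833.
Total: 75582 x 14833.

Final answer: C(19,11) D(8) = 1121107806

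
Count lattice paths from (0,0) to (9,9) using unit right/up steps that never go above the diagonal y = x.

Total monotonic paths to (9,9): C(18,9) = 48620.
Paths that cross above y=x (reflection bijection): C(18,10) = 43758.
Valid Dyck paths: 48620 - 43758.
(Equivalently, C_{9} = C(18,9)/10 = 48620/10.)

Final answer: C_{9} = 4862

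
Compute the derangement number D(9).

Use the recurrence D(n) = (n-1)(D(n-1) + D(n-2)) with D(0)=1, D(1)=0.
Building up: D(2)=1, D(3)=2, D(4)=9, D(5)=44, D(6)=265, D(7)=1854, D(8)=14833.
D(9) = 8 x (D(8) + D(7)) = 8 x (14833 + 1854).

Final answer: D(9) = 133496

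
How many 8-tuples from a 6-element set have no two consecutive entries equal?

Let g(n) count such strings. g(1) = 6, and each valid string of length n-1 extends in 5 ways (any symbol but the last), so g(n) = 5 g(n-1).
Total: g(8) = 6 x 5^7.

Final answer: 6 x 5^{7} = 468750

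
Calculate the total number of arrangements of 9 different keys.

The number of ways to arrange 9 distinct objects is 9!.

Final answer: 9! = 362880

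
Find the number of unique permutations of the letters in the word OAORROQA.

Letters (A:2, O:3, Q:1, R:2). Total letters: 8.
Permutations = 8!/(3! x 2! x 2!).

Final answer: 1680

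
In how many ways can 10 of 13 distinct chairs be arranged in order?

P(13,10) = 13!/(13-10)! = 13!/3!.

Final answer: P(13,10) = 1037836800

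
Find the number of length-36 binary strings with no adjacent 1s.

A valid string ends in 0 (append to any length-(n-1) valid string) or in 01 (append to any length-(n-2) valid string), so a(n) = a(n-1) + a(n-2) with a(1)=2, a(2)=3.
Building up term by term: a(1)=2, a(2)=3, a(3)=5, a(4)=8, a(5)=13, a(6)=21, a(7)=34, a(8)=55, a(9)=89, a(10)=144, a(11)=233, a(12)=377, a(13)=610, a(14)=987, a(15)=1597, a(16)=2584, a(17)=4181, a(18)=6765, a(19)=10946, a(20)=17711, a(21)=28657, a(22)=46368, a(23)=75025, a(24)=121393, a(25)=196418, a(26)=317811, a(27)=514229, a(28)=832040, a(29)=1346269, a(30)=2178309, a(31)=3524578, a(32)=5702887, a(33)=9227465, a(34)=14930352, a(35)=24157817, a(36)=39088169.

Final answer: 39088169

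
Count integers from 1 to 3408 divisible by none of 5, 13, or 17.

|div by 5|=681, |div by 13|=262, |div by 17|=200.
|div by 5&13|=52, |div by 5&17|=40, |div by 13&17|=15, |div by all|=3.
By inclusion-exclusion, divisible by at least one: 681+262+200-52-40-15+3 = 1039.
Not divisible by any: 3408 - 1039.

Final answer: 2369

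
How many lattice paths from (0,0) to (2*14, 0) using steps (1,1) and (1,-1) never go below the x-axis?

Total monotonic paths to (14,14): C(28,14) = 40116600.
Paths that cross above y=x (reflection bijection): C(28,15) = 37442160.
Valid Dyck paths: 40116600 - 37442160.
(This is the Catalan number C_{14}.)

Final answer: C_{14} = 2674440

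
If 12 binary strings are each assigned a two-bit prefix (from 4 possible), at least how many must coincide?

There are 4 possible values for two-bit prefix. With 12 binary strings and 4 categories, by pigeonhole: ceiling(12/4).

Final answer: 3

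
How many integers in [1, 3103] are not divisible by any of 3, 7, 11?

|div by 3|=1034, |div by 7|=443, |div by 11|=282.
|div by 3&7|=147, |div by 3&11|=94, |div by 7&11|=40, |div by all|=13.
By inclusion-exclusion, divisible by at least one: 1034+443+282-147-94-40+13 = 1491.
Not divisible by any: 3103 - 1491.

Final answer: 1612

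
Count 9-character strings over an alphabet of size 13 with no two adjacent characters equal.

First character: 13 choices. Each subsequent: 12 choices (must differ from the previous one).
Total: 13 x 12^8.

Final answer: 13 x 12^{8} = 5589762048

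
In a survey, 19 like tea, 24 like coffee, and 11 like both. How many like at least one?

|A union B| = |A| + |B| - |A intersect B| = 19 + 24 - 11.

Final answer: 32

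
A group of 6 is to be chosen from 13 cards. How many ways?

C(13,6) = 13!/(6! x (13-6)!).

Final answer: C(13,6) = 1716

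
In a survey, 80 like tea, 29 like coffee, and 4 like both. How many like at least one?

|A union B| = |A| + |B| - |A intersect B| = 80 + 29 - 4.

Final answer: 105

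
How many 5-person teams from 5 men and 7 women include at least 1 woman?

Sum over valid woman counts:
C(7,1)C(5,4) = 35
C(7,2)C(5,3) = 210
C(7,3)C(5,2) = 350
C(7,4)C(5,1) = 175
C(7,5)C(5,0) = 21
Total: 35 + 210 + 350 + 175 + 21.

Final answer: 791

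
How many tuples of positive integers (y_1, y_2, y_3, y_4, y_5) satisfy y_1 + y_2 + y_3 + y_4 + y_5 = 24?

Substitute y'_i = y_i - 1 (so y'_i >= 0). Then sum y'_i = 24 - 5 = 19.
Stars and bars: C(19+5-1, 5-1) = C(23,4).

Final answer: C(23,4) = 8855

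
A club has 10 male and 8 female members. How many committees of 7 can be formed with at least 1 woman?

Sum over valid woman counts:
C(8,1)C(10,6) = 1680
C(8,2)C(10,5) = 7056
C(8,3)C(10,4) = 11760
C(8,4)C(10,3) = 8400
C(8,5)C(10,2) = 2520
C(8,6)C(10,1) = 280
C(8,7)C(10,0) = 8
Total: 1680 + 7056 + 11760 + 8400 + 2520 + 280 + 8.

Final answer: 31704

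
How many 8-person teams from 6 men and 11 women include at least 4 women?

Sum over valid woman counts:
C(11,4)C(6,4) = 4950
C(11,5)C(6,3) = 9240
C(11,6)C(6,2) = 6930
C(11,7)C(6,1) = 1980
C(11,8)C(6,0) = 165
Total: 4950 + 9240 + 6930 + 1980 + 165.

Final answer: 23265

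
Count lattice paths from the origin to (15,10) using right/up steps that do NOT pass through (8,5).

Total paths to (15,10): C(25,10) = 3268760.
Paths through (8,5): C(13,5) x C(12,5) = 1019304.
Avoiding (8,5): 3268760 - 1019304.

Final answer: 2249456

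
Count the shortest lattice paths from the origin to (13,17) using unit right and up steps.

Each path has 13 right steps and 17 up steps in some order (30 steps total).
Choose which 17 of the 30 steps are up: C(30,17).

Final answer: C(30,17) = 119759850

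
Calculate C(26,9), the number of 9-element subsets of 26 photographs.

C(26,9) = 26!/(9! x 17!).

Final answer: \binom{26}{9} = 3124550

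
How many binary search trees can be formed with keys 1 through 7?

This is a standard Catalan-number count: the answer is C_n. Here n = 7.
C_n = C(2n,n)/(n+1), so C_{7} = C(14,7)/8 = 3432/8.

Final answer: C_{7} = 429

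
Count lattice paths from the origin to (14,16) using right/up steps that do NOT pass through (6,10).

Total paths to (14,16): C(30,16) = 145422675.
Paths through (6,10): C(16,10) x C(14,6) = 24048024.
Avoiding (6,10): 145422675 - 24048024.

Final answer: 121374651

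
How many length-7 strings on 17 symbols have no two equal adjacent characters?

First character: 17 choices. Each subsequent: 16 choices (must differ from the previous one).
Total: 17 x 16^6.

Final answer: 17 x 16^{6} = 285212672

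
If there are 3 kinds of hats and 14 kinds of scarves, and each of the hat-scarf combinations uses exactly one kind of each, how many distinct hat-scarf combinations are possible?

By the multiplication principle: 3 x 14.

Final answer: 42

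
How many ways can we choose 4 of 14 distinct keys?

C(14,4) = 14!/(4! x (14-4)!).

Final answer: C(14,4) = 1001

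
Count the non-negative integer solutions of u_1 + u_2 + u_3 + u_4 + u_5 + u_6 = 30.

Stars and bars with 30 stars and 5 bars:
C(30+6-1, 6-1) = C(35,5).

Final answer: C(35,5) = 324632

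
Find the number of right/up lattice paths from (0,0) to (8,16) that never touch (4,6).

Total paths to (8,16): C(24,16) = 735471.
Paths through (4,6): C(10,6) x C(14,10) = 210210.
Avoiding (4,6): 735471 - 210210.

Final answer: 525261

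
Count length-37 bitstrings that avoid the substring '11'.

Let a(n) count valid strings. If the last bit is 0 the prefix is any valid string of length n-1; if it is 1 the string must end in 01 with a valid prefix of length n-2. So a(n) = a(n-1) + a(n-2), a(1)=2, a(2)=3.
Iterating the recurrence: a(1)=2, a(2)=3, a(3)=5, a(4)=8, a(5)=13, a(6)=21, a(7)=34, a(8)=55, a(9)=89, a(10)=144, a(11)=233, a(12)=377, a(13)=610, a(14)=987, a(15)=1597, a(16)=2584, a(17)=4181, a(18)=6765, a(19)=10946, a(20)=17711, a(21)=28657, a(22)=46368, a(23)=75025, a(24)=121393, a(25)=196418, a(26)=317811, a(27)=514229, a(28)=832040, a(29)=1346269, a(30)=2178309, a(31)=3524578, a(32)=5702887, a(33)=9227465, a(34)=14930352, a(35)=24157817, a(36)=39088169, a(37)=63245986.

Final answer: 63245986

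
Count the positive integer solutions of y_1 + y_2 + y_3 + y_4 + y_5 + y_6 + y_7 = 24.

Substitute y'_i = y_i - 1 (so y'_i >= 0). Then sum y'_i = 24 - 7 = 17.
Stars and bars: C(17+7-1, 7-1) = C(23,6).

Final answer: C(23,6) = 100947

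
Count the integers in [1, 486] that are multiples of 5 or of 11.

Multiples of 5: 97. Multiples of 11: 44. Of both (lcm=55): 8.
By inclusion-exclusion: 97 + 44 - 8.

Final answer: 133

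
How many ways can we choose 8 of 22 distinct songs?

C(22,8) = 22!/(8! x (22-8)!).

Final answer: C(22,8) = 319770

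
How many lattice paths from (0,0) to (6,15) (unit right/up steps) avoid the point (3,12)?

Total paths to (6,15): C(21,15) = 54264.
Paths through (3,12): C(15,12) x C(6,3) = 9100.
Avoiding (3,12): 54264 - 9100.

Final answer: 45164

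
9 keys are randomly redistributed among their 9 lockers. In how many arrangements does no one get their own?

Derangements satisfy D(n) = (n-1)(D(n-1) + D(n-2)), starting from D(0)=1, D(1)=0.
D(2) = 1 x (0 + 1) = 1
D(3) = 2 x (1 + 0) = 2
D(4) = 3 x (2 + 1) = 9
D(5) = 4 x (9 + 2) = 44
D(6) = 5 x (44 + 9) = 265
D(7) = 6 x (265 + 44) = 1854
D(8) = 7 x (1854 + 265) = 14833
D(9) = 8 x (D(8) + D(7)) = 8 x (14833 + 1854)

Final answer: D(9) = 133496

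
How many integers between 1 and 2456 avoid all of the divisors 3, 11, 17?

|div by 3|=818, |div by 11|=223, |div by 17|=144.
|div by 3&11|=74, |div by 3&17|=48, |div by 11&17|=13, |div by all|=4.
By inclusion-exclusion, divisible by at least one: 818+223+144-74-48-13+4 = 1054.
Not divisible by any: 2456 - 1054.

Final answer: 1402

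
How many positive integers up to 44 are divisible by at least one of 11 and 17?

Multiples of 11: 4. Multiples of 17: 2. Of both (lcm=187): 0.
By inclusion-exclusion: 4 + 2 - 0.

Final answer: 6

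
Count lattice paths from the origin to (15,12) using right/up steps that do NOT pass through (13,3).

Total paths to (15,12): C(27,12) = 17383860.
Paths through (13,3): C(16,3) x C(11,9) = 30800.
Avoiding (13,3): 17383860 - 30800.

Final answer: 17353060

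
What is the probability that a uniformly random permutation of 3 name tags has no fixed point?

Use the recurrence D(n) = (n-1)(D(n-1) + D(n-2)) with D(0)=1, D(1)=0.
Building up: D(2)=1, D(3)=2.
Total arrangements: 3! = 6.
Probability = D(3)/3! = 1/3.

Final answer: D(3)/3! = 2/6 = 0.333333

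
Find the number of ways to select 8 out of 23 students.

C(23,8) = 23!/(8! x 15!).

Final answer: \binom{23}{8} = 490314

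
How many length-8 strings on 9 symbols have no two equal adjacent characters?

First character: 9 choices. Each subsequent: 8 choices (must differ from the previous one).
Total: 9 x 8^7.

Final answer: 9 x 8^{7} = 18874368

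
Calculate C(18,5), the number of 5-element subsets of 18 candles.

C(18,5) = 18!/(5! x 13!).

Final answer: \binom{18}{5} = 8568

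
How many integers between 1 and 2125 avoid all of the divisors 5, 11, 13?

|div by 5|=425, |div by 11|=193, |div by 13|=163.
|div by 5&11|=38, |div by 5&13|=32, |div by 11&13|=14, |div by all|=2.
By inclusion-exclusion, divisible by at least one: 425+193+163-38-32-14+2 = 699.
Not divisible by any: 2125 - 699.

Final answer: 1426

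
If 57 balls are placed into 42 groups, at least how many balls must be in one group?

By the pigeonhole principle: ceiling(57/42).

Final answer: 2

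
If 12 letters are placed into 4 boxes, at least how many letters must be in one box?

By the pigeonhole principle: ceiling(12/4).

Final answer: 3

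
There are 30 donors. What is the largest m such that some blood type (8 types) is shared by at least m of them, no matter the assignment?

There are 8 possible values for blood type (8 types). With 30 donors and 8 categories, by pigeonhole: ceiling(30/8).

Final answer: 4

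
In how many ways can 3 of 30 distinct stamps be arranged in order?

P(30,3) = 30!/(30-3)! = 30!/27!.

Final answer: P(30,3) = 24360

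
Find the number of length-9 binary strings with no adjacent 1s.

Let a(n) count valid strings. If the last bit is 0 the prefix is any valid string of length n-1; if it is 1 the string must end in 01 with a valid prefix of length n-2. So a(n) = a(n-1) + a(n-2), a(1)=2, a(2)=3.
Iterating the recurrence: a(1)=2, a(2)=3, a(3)=5, a(4)=8, a(5)=13, a(6)=21, a(7)=34, a(8)=55, a(9)=89.

Final answer: 89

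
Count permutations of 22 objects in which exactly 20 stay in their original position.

Choose which 20 elements are fixed: C(22,20) = 231.
Derange the remaining 2 using D(j) = (j-1)(D(j-1) + D(j-2)), D(0)=1, D(1)=0: D(2)=1.
Total: 231 x 1.

Final answer: C(22,20) D(2) = 231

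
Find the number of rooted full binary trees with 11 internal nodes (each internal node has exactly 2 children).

The structures are counted by the Catalan number C_n. Here n = 11.
C_n = (2n)!/(n!(n+1)!), so C_{11} = 22!/(11! x 12!) = C(22,11)/12 = 705432/12.

Final answer: C_{11} = 58786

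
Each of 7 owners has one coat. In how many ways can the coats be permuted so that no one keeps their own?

D(n) = (n-1)(D(n-1) + D(n-2)), D(0)=1, D(1)=0.
D(2) = 1 x (0 + 1) = 1
D(3) = 2 x (1 + 0) = 2
D(4) = 3 x (2 + 1) = 9
D(5) = 4 x (9 + 2) = 44
D(6) = 5 x (44 + 9) = 265
D(7) = 6 x (D(6) + D(5)) = 6 x (265 + 44)

Final answer: D(7) = 1854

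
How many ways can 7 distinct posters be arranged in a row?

The number of ways to arrange 7 distinct objects is 7!.

Final answer: 7! = 5040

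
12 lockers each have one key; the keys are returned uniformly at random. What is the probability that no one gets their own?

D(n) = (n-1)(D(n-1) + D(n-2)), D(0)=1, D(1)=0.
Building up: D(2)=1, D(3)=2, D(4)=9, D(5)=44, D(6)=265, D(7)=1854, D(8)=14833, D(9)=133496, D(10)=1334961, D(11)=14684570, D(12)=176214841.
Total arrangements: 12! = 479001600.
Probability = D(12)/12! = 16019531/43545600.

Final answer: D(12)/12! = 176214841/479001600 = 0.367879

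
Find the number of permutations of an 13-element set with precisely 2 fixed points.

Choose which 2 elements are fixed: C(13,2) = 78.
Derange the remaining 11 using D(j) = (j-1)(D(j-1) + D(j-2)), D(0)=1, D(1)=0: D(2)=1, D(3)=2, D(4)=9, D(5)=44, D(6)=265, D(7)=1854, D(8)=14833, D(9)=133496, D(10)=1334961, D(11)=14684570.
Total: 78 x 14684570.

Final answer: C(13,2) D(11) = 1145396460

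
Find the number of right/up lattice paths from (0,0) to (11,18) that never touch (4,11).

Total paths to (11,18): C(29,18) = 34597290.
Paths through (4,11): C(15,11) x C(14,7) = 4684680.
Avoiding (4,11): 34597290 - 4684680.

Final answer: 29912610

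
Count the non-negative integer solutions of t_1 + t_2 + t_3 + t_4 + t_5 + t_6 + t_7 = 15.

Stars and bars with 15 stars and 6 bars:
C(15+7-1, 7-1) = C(21,6).

Final answer: C(21,6) = 54264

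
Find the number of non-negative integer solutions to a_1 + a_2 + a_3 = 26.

Stars and bars with 26 stars and 2 bars:
C(26+3-1, 3-1) = C(28,2).

Final answer: C(28,2) = 378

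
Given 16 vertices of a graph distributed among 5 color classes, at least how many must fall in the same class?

By pigeonhole with 16 objects and 5 categories: ceiling(16/5).

Final answer: 4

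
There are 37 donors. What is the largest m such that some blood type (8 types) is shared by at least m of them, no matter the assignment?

There are 8 possible values for blood type (8 types). With 37 donors and 8 categories, by pigeonhole: ceiling(37/8).

Final answer: 5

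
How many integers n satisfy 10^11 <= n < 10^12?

First digit: 9 choices (1-9). Each of the remaining 11 digits: 10 choices.
Total: 9 x 10^11.

Final answer: 900000000000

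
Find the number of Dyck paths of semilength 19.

Total monotonic paths to (19,19): C(38,19) = 35345263800.
By the reflection principle, paths that go above the diagonal number C(38,20) = 33578000610.
Valid Dyck paths: 35345263800 - 33578000610.
(These counts are the Catalan numbers.)

Final answer: C_{19} = 1767263190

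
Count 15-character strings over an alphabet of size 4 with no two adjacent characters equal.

First character: 4 choices. Each subsequent: 3 choices (must differ from the previous one).
Total: 4 x 3^14.

Final answer: 4 x 3^{14} = 19131876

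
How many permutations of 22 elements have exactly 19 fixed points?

Choose which 19 elements are fixed: C(22,19) = 1540.
Derange the remaining 3 using D(j) = (j-1)(D(j-1) + D(j-2)), D(0)=1, D(1)=0: D(2)=1, D(3)=2.
Total: 1540 x 2.

Final answer: C(22,19) D(3) = 3080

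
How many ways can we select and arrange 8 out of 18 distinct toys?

P(18,8) = 18!/(18-8)! = 18!/10!.

Final answer: P(18,8) = 1764322560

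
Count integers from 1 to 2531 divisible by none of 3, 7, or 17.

|div by 3|=843, |div by 7|=361, |div by 17|=148.
|div by 3&7|=120, |div by 3&17|=49, |div by 7&17|=21, |div by all|=7.
By inclusion-exclusion, divisible by at least one: 843+361+148-120-49-21+7 = 1169.
Not divisible by any: 2531 - 1169.

Final answer: 1362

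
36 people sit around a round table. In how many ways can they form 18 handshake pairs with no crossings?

This is counted by the nth Catalan number C_n. Here n = 36/2 = 18.
C_n = (2n)!/(n!(n+1)!), so C_{18} = 36!/(18! x 19!) = C(36,18)/19 = 9075135300/19.

Final answer: C_{18} = 477638700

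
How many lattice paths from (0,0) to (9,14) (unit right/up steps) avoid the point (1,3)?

Total paths to (9,14): C(23,14) = 817190.
Paths through (1,3): C(4,3) x C(19,11) = 302328.
Avoiding (1,3): 817190 - 302328.

Final answer: 514862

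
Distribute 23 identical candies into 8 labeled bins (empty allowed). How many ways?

Stars and bars: C(n+k-1, k-1) = C(30,7).

Final answer: C(30,7) = 2035800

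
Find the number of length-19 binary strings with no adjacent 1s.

Classify by the final bit: ...0 gives a(n-1) strings, ...01 gives a(n-2) strings. Thus a(n) = a(n-1) + a(n-2) with a(1)=2, a(2)=3.
Computing successive values: a(1)=2, a(2)=3, a(3)=5, a(4)=8, a(5)=13, a(6)=21, a(7)=34, a(8)=55, a(9)=89, a(10)=144, a(11)=233, a(12)=377, a(13)=610, a(14)=987, a(15)=1597, a(16)=2584, a(17)=4181, a(18)=6765, a(19)=10946.

Final answer: 10946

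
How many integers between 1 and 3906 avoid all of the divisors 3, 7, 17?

|div by 3|=1302, |div by 7|=558, |div by 17|=229.
|div by 3&7|=186, |div by 3&17|=76, |div by 7&17|=32, |div by all|=10.
By inclusion-exclusion, divisible by at least one: 1302+558+229-186-76-32+10 = 1805.
Not divisible by any: 3906 - 1805.

Final answer: 2101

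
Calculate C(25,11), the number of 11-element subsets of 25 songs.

C(25,11) = 25!/(11! x 14!).

Final answer: \binom{25}{11} = 4457400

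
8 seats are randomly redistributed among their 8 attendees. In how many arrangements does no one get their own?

Derangements satisfy D(n) = (n-1)(D(n-1) + D(n-2)), starting from D(0)=1, D(1)=0.
D(2) = 1 x (0 + 1) = 1
D(3) = 2 x (1 + 0) = 2
D(4) = 3 x (2 + 1) = 9
D(5) = 4 x (9 + 2) = 44
D(6) = 5 x (44 + 9) = 265
D(7) = 6 x (265 + 44) = 1854
D(8) = 7 x (D(7) + D(6)) = 7 x (1854 + 265)

Final answer: D(8) = 14833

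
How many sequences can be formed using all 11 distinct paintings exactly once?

The number of ways to arrange 11 distinct objects is 11!.

Final answer: 11! = 39916800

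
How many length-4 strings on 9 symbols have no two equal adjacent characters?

Let g(n) count such strings. g(1) = 9, and each valid string of length n-1 extends in 8 ways (any symbol but the last), so g(n) = 8 g(n-1).
Total: g(4) = 9 x 8^3.

Final answer: 9 x 8^{3} = 4608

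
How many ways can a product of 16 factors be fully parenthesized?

The structures are counted by the Catalan number C_n. Here n = 16 - 1 = 15.
C_n = C(2n,n)/(n+1), so C_{15} = C(30,15)/16 = 155117520/16.

Final answer: C_{15} = 9694845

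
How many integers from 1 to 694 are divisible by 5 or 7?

Multiples of 5: 138. Multiples of 7: 99. Of both (lcm=35): 19.
By inclusion-exclusion: 138 + 99 - 19.

Final answer: 218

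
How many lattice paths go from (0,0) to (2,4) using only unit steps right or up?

Each path has 2 right steps and 4 up steps in some order (6 steps total).
Choose which 4 of the 6 steps are up: C(6,4).

Final answer: C(6,4) = 15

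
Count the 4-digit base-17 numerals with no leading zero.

These are the integers in [17^3, 17^4), so the count is 17^4 - 17^3 = 16 x 17^3.

Final answer: 78608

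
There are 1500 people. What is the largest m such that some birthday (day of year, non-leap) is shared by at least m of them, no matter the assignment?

There are 365 possible values for birthday (day of year, non-leap). With 1500 people and 365 categories, by pigeonhole: ceiling(1500/365).

Final answer: 5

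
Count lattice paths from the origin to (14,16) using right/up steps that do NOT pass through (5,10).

Total paths to (14,16): C(30,16) = 145422675.
Paths through (5,10): C(15,10) x C(15,6) = 15030015.
Avoiding (5,10): 145422675 - 15030015.

Final answer: 130392660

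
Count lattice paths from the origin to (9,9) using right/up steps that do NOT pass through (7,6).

Total paths to (9,9): C(18,9) = 48620.
Paths through (7,6): C(13,6) x C(5,3) = 17160.
Avoiding (7,6): 48620 - 17160.

Final answer: 31460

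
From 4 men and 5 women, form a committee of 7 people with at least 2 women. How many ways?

Sum over valid woman counts:
C(5,3)C(4,4) = 10
C(5,4)C(4,3) = 20
C(5,5)C(4,2) = 6
Total: 10 + 20 + 6.

Final answer: 36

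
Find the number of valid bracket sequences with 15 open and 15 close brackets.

This is counted by the nth Catalan number C_n. Here n = 15 (pairs).
C_n = C(2n,n) - C(2n,n+1), so C_{15} = C(30,15) - C(30,16) = 155117520 - 145422675.

Final answer: C_{15} = 9694845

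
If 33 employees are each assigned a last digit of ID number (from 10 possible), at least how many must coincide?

There are 10 possible values for last digit of ID number. With 33 employees and 10 categories, by pigeonhole: ceiling(33/10).

Final answer: 4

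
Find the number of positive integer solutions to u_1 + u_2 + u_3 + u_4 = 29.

Substitute u'_i = u_i - 1 (so u'_i >= 0). Then sum u'_i = 29 - 4 = 25.
Stars and bars: C(25+4-1, 4-1) = C(28,3).

Final answer: C(28,3) = 3276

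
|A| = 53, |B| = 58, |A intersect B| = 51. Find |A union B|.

|A union B| = |A| + |B| - |A intersect B| = 53 + 58 - 51.

Final answer: 60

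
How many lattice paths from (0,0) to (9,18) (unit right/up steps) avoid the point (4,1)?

Total paths to (9,18): C(27,18) = 4686825.
Paths through (4,1): C(5,1) x C(22,17) = 131670.
Avoiding (4,1): 4686825 - 131670.

Final answer: 4555155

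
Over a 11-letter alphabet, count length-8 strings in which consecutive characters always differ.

Let g(n) count such strings. g(1) = 11, and each valid string of length n-1 extends in 10 ways (any symbol but the last), so g(n) = 10 g(n-1).
Total: g(8) = 11 x 10^7.

Final answer: 11 x 10^{7} = 110000000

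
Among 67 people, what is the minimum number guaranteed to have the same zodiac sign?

There are 12 possible values for zodiac sign. With 67 people and 12 categories, by pigeonhole: ceiling(67/12).

Final answer: 6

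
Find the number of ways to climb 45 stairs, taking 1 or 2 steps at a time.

Let f(n) be the number of climbs. Removing the last move (1 or 2 steps) gives f(n) = f(n-1) + f(n-2); base cases f(1)=1, f(2)=2.
Iterating the recurrence: f(1)=1, f(2)=2, f(3)=3, f(4)=5, f(5)=8, f(6)=13, f(7)=21, f(8)=34, f(9)=55, f(10)=89, f(11)=144, f(12)=233, f(13)=377, f(14)=610, f(15)=987, f(16)=1597, f(17)=2584, f(18)=4181, f(19)=6765, f(20)=10946, f(21)=17711, f(22)=28657, f(23)=46368, f(24)=75025, f(25)=121393, f(26)=196418, f(27)=317811, f(28)=514229, f(29)=832040, f(30)=1346269, f(31)=2178309, f(32)=3524578, f(33)=5702887, f(34)=9227465, f(35)=14930352, f(36)=24157817, f(37)=39088169, f(38)=63245986, f(39)=102334155, f(40)=165580141, f(41)=267914296, f(42)=433494437, f(43)=701408733, f(44)=1134903170, f(45)=1836311903.

Final answer: 1836311903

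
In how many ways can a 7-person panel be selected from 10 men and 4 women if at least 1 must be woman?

Sum over valid woman counts:
C(4,1)C(10,6) = 840
C(4,2)C(10,5) = 1512
C(4,3)C(10,4) = 840
C(4,4)C(10,3) = 120
Total: 840 + 1512 + 840 + 120.

Final answer: 3312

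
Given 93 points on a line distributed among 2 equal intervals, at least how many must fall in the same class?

By pigeonhole with 93 objects and 2 categories: ceiling(93/2).

Final answer: 47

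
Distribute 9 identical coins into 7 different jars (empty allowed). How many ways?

Stars and bars: C(n+k-1, k-1) = C(15,6).

Final answer: C(15,6) = 5005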